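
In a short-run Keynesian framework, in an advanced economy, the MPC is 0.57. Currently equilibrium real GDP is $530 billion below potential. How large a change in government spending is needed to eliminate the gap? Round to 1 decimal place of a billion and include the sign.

+$227.9 billion

Spending multiplier = 1/(1 − MPC) = 1/(1 − 0.57) = 1/0.43 ≈ 2.326.
Need ΔY = +$530 billion, so ΔG = ΔY/k = (+$530 billion) × 0.43 = +$227.9 billion.
The government should increase government spending by $227.9 billion.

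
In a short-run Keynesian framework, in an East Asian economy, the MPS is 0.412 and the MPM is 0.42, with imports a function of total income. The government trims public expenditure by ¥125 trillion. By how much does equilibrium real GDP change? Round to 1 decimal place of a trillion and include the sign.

−¥150.2 trillion

MPC = 1 − MPS = 1 − 0.412 = 0.588.
Expenditure multiplier = 1/(1 − c + m) = 1/(1 − 0.588 + 0.42) = 1/0.832 ≈ 1.202.
ΔY = k × ΔG = (−¥125 trillion) / 0.832 ≈ −¥150.2 trillion.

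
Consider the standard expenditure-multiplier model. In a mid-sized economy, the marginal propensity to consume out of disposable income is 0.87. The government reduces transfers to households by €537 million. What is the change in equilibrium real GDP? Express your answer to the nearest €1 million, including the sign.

−€3,594 million

The transfer change shifts disposable income by −€537 million, so first-round consumption changes by c·ΔTR = 0.87 × (−€537 million) = −€467.19 million.
Expenditure multiplier = 1/(1 − MPC) = 1/(1 − 0.87) = 1/0.13 ≈ 7.692.
The transfer multiplier is c × k ≈ 6.692, so ΔY = k × (c·ΔTR) = (−€467.19 million) / 0.13 ≈ −€3,594 million.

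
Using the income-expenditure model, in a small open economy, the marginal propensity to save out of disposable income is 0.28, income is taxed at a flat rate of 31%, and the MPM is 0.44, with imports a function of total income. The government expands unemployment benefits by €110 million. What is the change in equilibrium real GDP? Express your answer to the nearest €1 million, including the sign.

+€84 million

MPC = 1 − MPS = 1 − 0.28 = 0.72.
The transfer change shifts disposable income by +€110 million, so first-round consumption changes by c·ΔTR = 0.72 × (+€110 million) = +€79.2 million.
Expenditure multiplier = 1/(1 − c(1−t) + m) = 1/(1 − 0.72×0.69 + 0.44) = 1/0.9432 ≈ 1.06.
The transfer multiplier is c × k ≈ 0.763, so ΔY = k × (c·ΔTR) = (+€79.2 million) / 0.9432 ≈ +€84 million.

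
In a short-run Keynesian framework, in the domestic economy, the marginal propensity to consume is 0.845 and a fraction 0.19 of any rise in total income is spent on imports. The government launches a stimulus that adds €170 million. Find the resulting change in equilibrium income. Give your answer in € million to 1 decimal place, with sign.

Spending multiplier = 1/(1 − c + m) = 1/(1 − 0.845 + 0.19) = 1/0.345 ≈ 2.899.
ΔY = k × ΔG = (+€170 million) / 0.345 ≈ +€492.8 million.

+€492.8 million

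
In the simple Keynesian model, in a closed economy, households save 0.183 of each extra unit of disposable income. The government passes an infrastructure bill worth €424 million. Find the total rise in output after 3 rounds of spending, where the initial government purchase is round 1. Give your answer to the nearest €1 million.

MPC = 1 − MPS = 1 − 0.183 = 0.817.
Round 1 adds ΔG = €424 million; each later round is MPC = 0.817 times the previous.
After 3 rounds: 424 + 346.408 + 283.015336 = ΔG·(1 − c^3)/(1 − c) = 424 × (1 − 0.545338513)/0.183 ≈ €1,053 million.

€1,053 million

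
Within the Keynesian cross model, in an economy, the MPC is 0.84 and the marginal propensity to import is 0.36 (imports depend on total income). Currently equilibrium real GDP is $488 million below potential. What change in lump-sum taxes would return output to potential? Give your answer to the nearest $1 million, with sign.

Spending multiplier = 1/(1 − c + m) = 1/(1 − 0.84 + 0.36) = 1/0.52 ≈ 1.923.
Tax multiplier = −c·k = −0.84/0.52 ≈ −1.615. Need ΔY = +$488 million, so ΔT = ΔY/(−c·k) = −(+$488 million) × 0.52 / 0.84 ≈ −$302 million.
The government should cut lump-sum taxes by $302 million.

−$302 million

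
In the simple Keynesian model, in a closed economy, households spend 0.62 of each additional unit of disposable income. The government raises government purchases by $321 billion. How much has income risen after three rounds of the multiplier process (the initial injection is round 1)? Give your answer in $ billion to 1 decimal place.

$643.4 billion

Round 1 adds ΔG = $321 billion; each later round is MPC = 0.62 times the previous.
After 3 rounds: 321 + 199.02 + 123.3924 = ΔG·(1 − c^3)/(1 − c) = 321 × (1 − 0.238328)/0.38 ≈ $643.4 billion.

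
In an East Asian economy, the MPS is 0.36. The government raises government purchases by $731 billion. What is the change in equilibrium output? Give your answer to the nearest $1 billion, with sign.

MPC = 1 − MPS = 1 − 0.36 = 0.64.
Government-spending multiplier = 1/(1 − MPC) = 1/(1 − 0.64) = 1/0.36 ≈ 2.778.
ΔY = k × ΔG = (+$731 billion) / 0.36 ≈ +$2,031 billion.

+$2,031 billion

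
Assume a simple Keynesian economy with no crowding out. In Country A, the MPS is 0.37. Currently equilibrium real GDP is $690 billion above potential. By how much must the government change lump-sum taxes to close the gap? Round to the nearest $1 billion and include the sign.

+$405 billion

MPC = 1 − MPS = 1 − 0.37 = 0.63.
Spending multiplier = 1/(1 − MPC) = 1/(1 − 0.63) = 1/0.37 ≈ 2.703.
Tax multiplier = −c·k = −0.63/0.37 ≈ −1.703. Need ΔY = −$690 billion, so ΔT = ΔY/(−c·k) = −(−$690 billion) × 0.37 / 0.63 ≈ +$405 billion.
The government should raise lump-sum taxes by $405 billion.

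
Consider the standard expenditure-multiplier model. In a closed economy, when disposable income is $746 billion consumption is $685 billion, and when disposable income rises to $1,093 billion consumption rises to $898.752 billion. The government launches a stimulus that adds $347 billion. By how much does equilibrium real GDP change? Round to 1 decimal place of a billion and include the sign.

MPC = ΔC/ΔYd = (898.752 − 685)/(1,093 − 746) = 213.752/347 = 0.616.
Government-spending multiplier = 1/(1 − MPC) = 1/(1 − 0.616) = 1/0.384 ≈ 2.604.
ΔY = k × ΔG = (+$347 billion) / 0.384 ≈ +$903.6 billion.

+$903.6 billion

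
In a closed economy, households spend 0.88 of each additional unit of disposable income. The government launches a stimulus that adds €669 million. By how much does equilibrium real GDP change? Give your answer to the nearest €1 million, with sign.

Spending multiplier = 1/(1 − MPC) = 1/(1 − 0.88) = 1/0.12 ≈ 8.333.
ΔY = k × ΔG = (+€669 million) / 0.12 = +€5,575 million.

+€5,575 million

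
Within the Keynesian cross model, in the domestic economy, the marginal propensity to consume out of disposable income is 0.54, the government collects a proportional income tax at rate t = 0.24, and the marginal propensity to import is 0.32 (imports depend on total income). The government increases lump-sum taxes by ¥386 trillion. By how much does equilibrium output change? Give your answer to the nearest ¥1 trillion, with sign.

A lump-sum tax change of +¥386 trillion shifts disposable income by −¥386 trillion; first-round consumption changes by −c × ΔT = −0.54 × (+¥386 trillion) = −¥208.44 trillion.
Expenditure multiplier = 1/(1 − c(1−t) + m) = 1/(1 − 0.54×0.76 + 0.32) = 1/0.9096 ≈ 1.099.
The tax multiplier is −c × k ≈ −0.594, so ΔY = k × (−c·ΔT) = (−¥208.44 trillion) / 0.9096 ≈ −¥229 trillion.

−¥229 trillion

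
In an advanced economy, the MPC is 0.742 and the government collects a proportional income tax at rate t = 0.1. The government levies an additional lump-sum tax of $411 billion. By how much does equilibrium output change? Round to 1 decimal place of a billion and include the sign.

−$918.0 billion

A lump-sum tax change of +$411 billion shifts disposable income by −$411 billion; first-round consumption changes by −c × ΔT = −0.742 × (+$411 billion) = −$304.962 billion.
Expenditure multiplier = 1/(1 − c(1−t)) = 1/(1 − 0.742×0.9) = 1/0.3322 ≈ 3.01.
The tax multiplier is −c × k ≈ −2.234, so ΔY = k × (−c·ΔT) = (−$304.962 billion) / 0.3322 ≈ −$918 billion.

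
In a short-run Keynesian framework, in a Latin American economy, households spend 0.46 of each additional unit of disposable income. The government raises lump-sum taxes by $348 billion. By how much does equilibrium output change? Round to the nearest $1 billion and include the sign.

A lump-sum tax change of +$348 billion shifts disposable income by −$348 billion; first-round consumption changes by −c × ΔT = −0.46 × (+$348 billion) = −$160.08 billion.
Expenditure multiplier = 1/(1 − MPC) = 1/(1 − 0.46) = 1/0.54 ≈ 1.852.
The tax multiplier is −c × k ≈ −0.852, so ΔY = k × (−c·ΔT) = (−$160.08 billion) / 0.54 ≈ −$296 billion.

−$296 billion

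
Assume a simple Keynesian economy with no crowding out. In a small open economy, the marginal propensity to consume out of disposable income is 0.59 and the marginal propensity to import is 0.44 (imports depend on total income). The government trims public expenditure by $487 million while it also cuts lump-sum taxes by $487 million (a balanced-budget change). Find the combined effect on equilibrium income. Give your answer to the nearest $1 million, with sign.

−$235 million

Expenditure multiplier = 1/(1 − c + m) = 1/(1 − 0.59 + 0.44) = 1/0.85 ≈ 1.176.
ΔG contributes k·ΔG = (−$487 million) / 0.85 ≈ −$572.9 million.
ΔT of −$487 million changes first-round spending by −c·ΔT = +$287.33 million, contributing k·(−c·ΔT) = (+$287.33 million) / 0.85 ≈ +$338 million.
Net ΔY = k(ΔG − c·ΔT) = (−$199.67 million) / 0.85 ≈ −$235 million.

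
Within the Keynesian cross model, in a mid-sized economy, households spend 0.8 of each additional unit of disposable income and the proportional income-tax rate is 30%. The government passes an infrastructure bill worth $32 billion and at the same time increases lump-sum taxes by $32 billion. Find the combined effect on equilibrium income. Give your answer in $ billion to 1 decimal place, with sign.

+$14.5 billion

Expenditure multiplier = 1/(1 − c(1−t)) = 1/(1 − 0.8×0.7) = 1/0.44 ≈ 2.273.
ΔG contributes k·ΔG = (+$32 billion) / 0.44 ≈ +$72.7 billion.
ΔT of +$32 billion changes first-round spending by −c·ΔT = −$25.6 billion, contributing k·(−c·ΔT) = (−$25.6 billion) / 0.44 ≈ −$58.2 billion.
Net ΔY = k(ΔG − c·ΔT) = (+$6.4 billion) / 0.44 ≈ +$14.5 billion.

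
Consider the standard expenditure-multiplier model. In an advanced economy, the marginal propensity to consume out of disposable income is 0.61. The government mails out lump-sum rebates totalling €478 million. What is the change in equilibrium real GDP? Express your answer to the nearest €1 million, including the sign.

+€748 million

A lump-sum tax change of −€478 million shifts disposable income by +€478 million; first-round consumption changes by −c × ΔT = −0.61 × (−€478 million) = +€291.58 million.
Expenditure multiplier = 1/(1 − MPC) = 1/(1 − 0.61) = 1/0.39 ≈ 2.564.
The tax multiplier is −c × k ≈ −1.564, so ΔY = k × (−c·ΔT) = (+€291.58 million) / 0.39 ≈ +€748 million.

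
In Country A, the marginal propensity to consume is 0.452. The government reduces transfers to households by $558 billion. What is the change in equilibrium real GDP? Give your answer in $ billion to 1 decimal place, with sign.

−$460.2 billion

The transfer change shifts disposable income by −$558 billion, so first-round consumption changes by c·ΔTR = 0.452 × (−$558 billion) = −$252.216 billion.
Expenditure multiplier = 1/(1 − MPC) = 1/(1 − 0.452) = 1/0.548 ≈ 1.825.
The transfer multiplier is c × k ≈ 0.825, so ΔY = k × (c·ΔTR) = (−$252.216 billion) / 0.548 ≈ −$460.2 billion.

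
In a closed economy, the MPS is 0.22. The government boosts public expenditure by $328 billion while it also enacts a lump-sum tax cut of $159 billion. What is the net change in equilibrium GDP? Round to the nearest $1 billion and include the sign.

+$2,055 billion

MPC = 1 − MPS = 1 − 0.22 = 0.78.
Expenditure multiplier = 1/(1 − MPC) = 1/(1 − 0.78) = 1/0.22 ≈ 4.545.
ΔG contributes k·ΔG = (+$328 billion) / 0.22 ≈ +$1,490.9 billion.
ΔT of −$159 billion changes first-round spending by −c·ΔT = +$124.02 billion, contributing k·(−c·ΔT) = (+$124.02 billion) / 0.22 ≈ +$563.7 billion.
Net ΔY = k(ΔG − c·ΔT) = (+$452.02 billion) / 0.22 ≈ +$2,055 billion.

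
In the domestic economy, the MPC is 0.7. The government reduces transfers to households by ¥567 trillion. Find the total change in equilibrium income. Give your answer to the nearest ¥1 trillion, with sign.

The transfer change shifts disposable income by −¥567 trillion, so first-round consumption changes by c·ΔTR = 0.7 × (−¥567 trillion) = −¥396.9 trillion.
Expenditure multiplier = 1/(1 − MPC) = 1/(1 − 0.7) = 1/0.3 ≈ 3.333.
The transfer multiplier is c × k ≈ 2.333, so ΔY = k × (c·ΔTR) = (−¥396.9 trillion) / 0.3 = −¥1,323 trillion.

−¥1,323 trillion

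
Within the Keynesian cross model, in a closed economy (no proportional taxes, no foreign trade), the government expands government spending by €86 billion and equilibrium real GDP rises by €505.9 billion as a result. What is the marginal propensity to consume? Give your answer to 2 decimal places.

Implied spending multiplier k = ΔY/ΔG = 505.9/86 ≈ 5.8826.
Since k = 1/(1 − MPC), MPC = 1 − 1/k = 1 − ΔG/ΔY = 1 − 86/505.9 ≈ 0.83.

0.83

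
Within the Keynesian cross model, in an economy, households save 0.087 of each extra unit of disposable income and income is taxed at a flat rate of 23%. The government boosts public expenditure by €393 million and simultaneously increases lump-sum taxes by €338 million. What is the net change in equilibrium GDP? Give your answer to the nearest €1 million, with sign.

MPC = 1 − MPS = 1 − 0.087 = 0.913.
Expenditure multiplier = 1/(1 − c(1−t)) = 1/(1 − 0.913×0.77) = 1/0.29699 ≈ 3.367.
ΔG contributes k·ΔG = (+€393 million) / 0.29699 ≈ +€1,323.3 million.
ΔT of +€338 million changes first-round spending by −c·ΔT = −€308.594 million, contributing k·(−c·ΔT) = (−€308.594 million) / 0.29699 ≈ −€1,039.1 million.
Net ΔY = k(ΔG − c·ΔT) = (+€84.406 million) / 0.29699 ≈ +€284 million.

+€284 million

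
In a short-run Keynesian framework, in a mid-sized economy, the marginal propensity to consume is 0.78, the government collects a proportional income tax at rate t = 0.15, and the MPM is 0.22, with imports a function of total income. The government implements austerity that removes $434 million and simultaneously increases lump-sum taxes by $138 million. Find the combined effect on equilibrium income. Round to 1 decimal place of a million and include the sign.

−$972.4 million

Expenditure multiplier = 1/(1 − c(1−t) + m) = 1/(1 − 0.78×0.85 + 0.22) = 1/0.557 ≈ 1.795.
ΔG contributes k·ΔG = (−$434 million) / 0.557 ≈ −$779.2 million.
ΔT of +$138 million changes first-round spending by −c·ΔT = −$107.64 million, contributing k·(−c·ΔT) = (−$107.64 million) / 0.557 ≈ −$193.2 million.
Net ΔY = k(ΔG − c·ΔT) = (−$541.64 million) / 0.557 ≈ −$972.4 million.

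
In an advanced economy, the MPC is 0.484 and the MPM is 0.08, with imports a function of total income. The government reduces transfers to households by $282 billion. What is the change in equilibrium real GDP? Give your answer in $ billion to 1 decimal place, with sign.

−$229.0 billion

The transfer change shifts disposable income by −$282 billion, so first-round consumption changes by c·ΔTR = 0.484 × (−$282 billion) = −$136.488 billion.
Expenditure multiplier = 1/(1 − c + m) = 1/(1 − 0.484 + 0.08) = 1/0.596 ≈ 1.678.
The transfer multiplier is c × k ≈ 0.812, so ΔY = k × (c·ΔTR) = (−$136.488 billion) / 0.596 ≈ −$229 billion.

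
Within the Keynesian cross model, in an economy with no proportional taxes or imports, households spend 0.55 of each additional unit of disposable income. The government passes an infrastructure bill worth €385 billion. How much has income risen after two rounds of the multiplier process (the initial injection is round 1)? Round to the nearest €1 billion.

€597 billion

Round 1 adds ΔG = €385 billion; each later round is MPC = 0.55 times the previous.
After 2 rounds: 385 + 211.75 = ΔG·(1 − c^2)/(1 − c) = 385 × (1 − 0.3025)/0.45 ≈ €597 billion.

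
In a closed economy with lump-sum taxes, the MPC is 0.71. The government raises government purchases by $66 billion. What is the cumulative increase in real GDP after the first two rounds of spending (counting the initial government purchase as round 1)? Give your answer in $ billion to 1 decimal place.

Round 1 adds ΔG = $66 billion; each later round is MPC = 0.71 times the previous.
After 2 rounds: 66 + 46.86 = ΔG·(1 − c^2)/(1 − c) = 66 × (1 − 0.5041)/0.29 ≈ $112.9 billion.

$112.9 billion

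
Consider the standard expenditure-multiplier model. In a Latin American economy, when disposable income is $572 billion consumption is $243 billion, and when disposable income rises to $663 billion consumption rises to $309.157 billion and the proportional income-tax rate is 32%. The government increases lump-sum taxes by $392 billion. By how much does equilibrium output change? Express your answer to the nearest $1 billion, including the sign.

−$564 billion

MPC = ΔC/ΔYd = (309.157 − 243)/(663 − 572) = 66.157/91 = 0.727.
A lump-sum tax change of +$392 billion shifts disposable income by −$392 billion; first-round consumption changes by −c × ΔT = −0.727 × (+$392 billion) = −$284.984 billion.
Expenditure multiplier = 1/(1 − c(1−t)) = 1/(1 − 0.727×0.68) = 1/0.50564 ≈ 1.978.
The tax multiplier is −c × k ≈ −1.438, so ΔY = k × (−c·ΔT) = (−$284.984 billion) / 0.50564 ≈ −$564 billion.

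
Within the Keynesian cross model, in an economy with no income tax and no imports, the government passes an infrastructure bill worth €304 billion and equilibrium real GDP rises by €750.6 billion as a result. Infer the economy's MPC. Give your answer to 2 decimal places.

0.59

Implied spending multiplier k = ΔY/ΔG = 750.6/304 ≈ 2.4691.
Since k = 1/(1 − MPC), MPC = 1 − 1/k = 1 − ΔG/ΔY = 1 − 304/750.6 ≈ 0.59.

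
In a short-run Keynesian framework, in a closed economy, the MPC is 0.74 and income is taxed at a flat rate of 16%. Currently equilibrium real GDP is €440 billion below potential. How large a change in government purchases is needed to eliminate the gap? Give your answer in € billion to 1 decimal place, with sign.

Spending multiplier = 1/(1 − c(1−t)) = 1/(1 − 0.74×0.84) = 1/0.3784 ≈ 2.643.
Need ΔY = +€440 billion, so ΔG = ΔY/k = (+€440 billion) × 0.3784 ≈ +€166.5 billion.
The government should increase government purchases by €166.5 billion.

+€166.5 billion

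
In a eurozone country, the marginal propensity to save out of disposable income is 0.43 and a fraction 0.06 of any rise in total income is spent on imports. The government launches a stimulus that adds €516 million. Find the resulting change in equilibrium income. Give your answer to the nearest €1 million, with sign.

+€1,053 million

MPC = 1 − MPS = 1 − 0.43 = 0.57.
Government-spending multiplier = 1/(1 − c + m) = 1/(1 − 0.57 + 0.06) = 1/0.49 ≈ 2.041.
ΔY = k × ΔG = (+€516 million) / 0.49 ≈ +€1,053 million.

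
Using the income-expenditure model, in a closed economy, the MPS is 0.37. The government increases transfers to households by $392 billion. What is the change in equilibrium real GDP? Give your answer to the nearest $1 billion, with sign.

MPC = 1 − MPS = 1 − 0.37 = 0.63.
The transfer change shifts disposable income by +$392 billion, so first-round consumption changes by c·ΔTR = 0.63 × (+$392 billion) = +$246.96 billion.
Expenditure multiplier = 1/(1 − MPC) = 1/(1 − 0.63) = 1/0.37 ≈ 2.703.
The transfer multiplier is c × k ≈ 1.703, so ΔY = k × (c·ΔTR) = (+$246.96 billion) / 0.37 ≈ +$667 billion.

+$667 billion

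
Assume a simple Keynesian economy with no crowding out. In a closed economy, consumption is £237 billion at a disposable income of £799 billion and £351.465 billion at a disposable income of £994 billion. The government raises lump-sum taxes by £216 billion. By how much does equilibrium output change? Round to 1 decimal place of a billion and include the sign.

MPC = ΔC/ΔYd = (351.465 − 237)/(994 − 799) = 114.465/195 = 0.587.
A lump-sum tax change of +£216 billion shifts disposable income by −£216 billion; first-round consumption changes by −c × ΔT = −0.587 × (+£216 billion) = −£126.792 billion.
Expenditure multiplier = 1/(1 − MPC) = 1/(1 − 0.587) = 1/0.413 ≈ 2.421.
The tax multiplier is −c × k ≈ −1.421, so ΔY = k × (−c·ΔT) = (−£126.792 billion) / 0.413 ≈ −£307 billion.

−£307.0 billion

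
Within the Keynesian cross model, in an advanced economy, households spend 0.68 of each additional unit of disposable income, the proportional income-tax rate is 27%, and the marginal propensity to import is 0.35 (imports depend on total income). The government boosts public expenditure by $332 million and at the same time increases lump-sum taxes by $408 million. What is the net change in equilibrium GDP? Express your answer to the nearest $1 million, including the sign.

Expenditure multiplier = 1/(1 − c(1−t) + m) = 1/(1 − 0.68×0.73 + 0.35) = 1/0.8536 ≈ 1.172.
ΔG contributes k·ΔG = (+$332 million) / 0.8536 ≈ +$388.9 million.
ΔT of +$408 million changes first-round spending by −c·ΔT = −$277.44 million, contributing k·(−c·ΔT) = (−$277.44 million) / 0.8536 ≈ −$325 million.
Net ΔY = k(ΔG − c·ΔT) = (+$54.56 million) / 0.8536 ≈ +$64 million.

+$64 million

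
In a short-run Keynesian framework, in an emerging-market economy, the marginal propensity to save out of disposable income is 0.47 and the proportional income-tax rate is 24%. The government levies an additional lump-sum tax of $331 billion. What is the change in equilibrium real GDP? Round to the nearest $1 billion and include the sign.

−$294 billion

MPC = 1 − MPS = 1 − 0.47 = 0.53.
A lump-sum tax change of +$331 billion shifts disposable income by −$331 billion; first-round consumption changes by −c × ΔT = −0.53 × (+$331 billion) = −$175.43 billion.
Expenditure multiplier = 1/(1 − c(1−t)) = 1/(1 − 0.53×0.76) = 1/0.5972 ≈ 1.674.
The tax multiplier is −c × k ≈ −0.887, so ΔY = k × (−c·ΔT) = (−$175.43 billion) / 0.5972 ≈ −$294 billion.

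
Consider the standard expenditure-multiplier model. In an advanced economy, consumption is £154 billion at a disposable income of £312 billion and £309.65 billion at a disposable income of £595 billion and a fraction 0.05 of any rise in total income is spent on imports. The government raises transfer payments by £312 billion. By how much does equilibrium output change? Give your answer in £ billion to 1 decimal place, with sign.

MPC = ΔC/ΔYd = (309.65 − 154)/(595 − 312) = 155.65/283 = 0.55.
The transfer change shifts disposable income by +£312 billion, so first-round consumption changes by c·ΔTR = 0.55 × (+£312 billion) = +£171.6 billion.
Expenditure multiplier = 1/(1 − c + m) = 1/(1 − 0.55 + 0.05) = 1/0.5 = 2.
The transfer multiplier is c × k = 1.1, so ΔY = k × (c·ΔTR) = (+£171.6 billion) / 0.5 = +£343.2 billion.

+£343.2 billion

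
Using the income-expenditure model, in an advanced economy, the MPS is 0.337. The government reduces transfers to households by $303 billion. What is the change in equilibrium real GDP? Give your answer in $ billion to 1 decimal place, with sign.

MPC = 1 − MPS = 1 − 0.337 = 0.663.
The transfer change shifts disposable income by −$303 billion, so first-round consumption changes by c·ΔTR = 0.663 × (−$303 billion) = −$200.889 billion.
Expenditure multiplier = 1/(1 − MPC) = 1/(1 − 0.663) = 1/0.337 ≈ 2.967.
The transfer multiplier is c × k ≈ 1.967, so ΔY = k × (c·ΔTR) = (−$200.889 billion) / 0.337 ≈ −$596.1 billion.

−$596.1 billion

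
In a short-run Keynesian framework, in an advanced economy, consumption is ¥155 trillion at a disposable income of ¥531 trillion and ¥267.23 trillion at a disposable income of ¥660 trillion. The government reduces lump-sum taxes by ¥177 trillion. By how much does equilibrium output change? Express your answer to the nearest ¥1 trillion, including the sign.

+¥1,185 trillion

MPC = ΔC/ΔYd = (267.23 − 155)/(660 − 531) = 112.23/129 = 0.87.
A lump-sum tax change of −¥177 trillion shifts disposable income by +¥177 trillion; first-round consumption changes by −c × ΔT = −0.87 × (−¥177 trillion) = +¥153.99 trillion.
Expenditure multiplier = 1/(1 − MPC) = 1/(1 − 0.87) = 1/0.13 ≈ 7.692.
The tax multiplier is −c × k ≈ −6.692, so ΔY = k × (−c·ΔT) = (+¥153.99 trillion) / 0.13 ≈ +¥1,185 trillion.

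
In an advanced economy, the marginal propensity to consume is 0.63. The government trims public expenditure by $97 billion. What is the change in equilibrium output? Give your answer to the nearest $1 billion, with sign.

Government-spending multiplier = 1/(1 − MPC) = 1/(1 − 0.63) = 1/0.37 ≈ 2.703.
ΔY = k × ΔG = (−$97 billion) / 0.37 ≈ −$262 billion.

−$262 billion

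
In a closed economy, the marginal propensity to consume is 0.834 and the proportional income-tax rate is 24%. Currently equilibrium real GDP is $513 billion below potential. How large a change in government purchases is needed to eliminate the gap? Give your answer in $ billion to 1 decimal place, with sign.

+$187.8 billion

Spending multiplier = 1/(1 − c(1−t)) = 1/(1 − 0.834×0.76) = 1/0.36616 ≈ 2.731.
Need ΔY = +$513 billion, so ΔG = ΔY/k = (+$513 billion) × 0.36616 ≈ +$187.8 billion.
The government should increase government purchases by $187.8 billion.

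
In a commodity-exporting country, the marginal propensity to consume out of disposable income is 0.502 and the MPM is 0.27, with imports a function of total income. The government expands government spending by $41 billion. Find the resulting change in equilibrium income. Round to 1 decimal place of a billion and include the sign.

+$53.4 billion

Spending multiplier = 1/(1 − c + m) = 1/(1 − 0.502 + 0.27) = 1/0.768 ≈ 1.302.
ΔY = k × ΔG = (+$41 billion) / 0.768 ≈ +$53.4 billion.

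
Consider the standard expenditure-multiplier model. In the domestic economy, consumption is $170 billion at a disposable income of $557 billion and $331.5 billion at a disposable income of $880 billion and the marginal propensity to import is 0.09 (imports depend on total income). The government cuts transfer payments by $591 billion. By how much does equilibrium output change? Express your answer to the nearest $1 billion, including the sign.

MPC = ΔC/ΔYd = (331.5 − 170)/(880 − 557) = 161.5/323 = 0.5.
The transfer change shifts disposable income by −$591 billion, so first-round consumption changes by c·ΔTR = 0.5 × (−$591 billion) = −$295.5 billion.
Expenditure multiplier = 1/(1 − c + m) = 1/(1 − 0.5 + 0.09) = 1/0.59 ≈ 1.695.
The transfer multiplier is c × k ≈ 0.847, so ΔY = k × (c·ΔTR) = (−$295.5 billion) / 0.59 ≈ −$501 billion.

−$501 billion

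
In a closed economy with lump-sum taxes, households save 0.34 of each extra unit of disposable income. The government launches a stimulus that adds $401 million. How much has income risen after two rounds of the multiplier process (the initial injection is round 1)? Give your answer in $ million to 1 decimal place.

$665.7 million

MPC = 1 − MPS = 1 − 0.34 = 0.66.
Round 1 adds ΔG = $401 million; each later round is MPC = 0.66 times the previous.
After 2 rounds: 401 + 264.66 = ΔG·(1 − c^2)/(1 − c) = 401 × (1 − 0.4356)/0.34 ≈ $665.7 million.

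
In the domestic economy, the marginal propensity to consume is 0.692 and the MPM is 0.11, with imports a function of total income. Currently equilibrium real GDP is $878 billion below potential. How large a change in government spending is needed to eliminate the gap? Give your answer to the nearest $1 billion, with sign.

+$367 billion

Spending multiplier = 1/(1 − c + m) = 1/(1 − 0.692 + 0.11) = 1/0.418 ≈ 2.392.
Need ΔY = +$878 billion, so ΔG = ΔY/k = (+$878 billion) × 0.418 ≈ +$367 billion.
The government should increase government spending by $367 billion.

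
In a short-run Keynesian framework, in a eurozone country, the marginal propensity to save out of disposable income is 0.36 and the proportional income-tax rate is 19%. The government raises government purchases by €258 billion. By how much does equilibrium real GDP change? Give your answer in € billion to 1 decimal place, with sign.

+€535.7 billion

MPC = 1 − MPS = 1 − 0.36 = 0.64.
Government-spending multiplier = 1/(1 − c(1−t)) = 1/(1 − 0.64×0.81) = 1/0.4816 ≈ 2.076.
ΔY = k × ΔG = (+€258 billion) / 0.4816 ≈ +€535.7 billion.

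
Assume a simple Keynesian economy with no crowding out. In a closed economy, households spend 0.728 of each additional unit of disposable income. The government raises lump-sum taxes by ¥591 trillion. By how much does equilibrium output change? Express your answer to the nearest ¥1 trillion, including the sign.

−¥1,582 trillion

A lump-sum tax change of +¥591 trillion shifts disposable income by −¥591 trillion; first-round consumption changes by −c × ΔT = −0.728 × (+¥591 trillion) = −¥430.248 trillion.
Expenditure multiplier = 1/(1 − MPC) = 1/(1 − 0.728) = 1/0.272 ≈ 3.676.
The tax multiplier is −c × k ≈ −2.676, so ΔY = k × (−c·ΔT) = (−¥430.248 trillion) / 0.272 ≈ −¥1,582 trillion.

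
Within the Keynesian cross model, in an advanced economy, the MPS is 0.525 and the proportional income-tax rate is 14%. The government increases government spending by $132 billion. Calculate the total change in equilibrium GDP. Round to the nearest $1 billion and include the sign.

MPC = 1 − MPS = 1 − 0.525 = 0.475.
Government-spending multiplier = 1/(1 − c(1−t)) = 1/(1 − 0.475×0.86) = 1/0.5915 ≈ 1.691.
ΔY = k × ΔG = (+$132 billion) / 0.5915 ≈ +$223 billion.

+$223 billion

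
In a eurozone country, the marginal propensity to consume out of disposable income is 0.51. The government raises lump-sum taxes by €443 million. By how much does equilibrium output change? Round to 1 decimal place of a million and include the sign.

A lump-sum tax change of +€443 million shifts disposable income by −€443 million; first-round consumption changes by −c × ΔT = −0.51 × (+€443 million) = −€225.93 million.
Expenditure multiplier = 1/(1 − MPC) = 1/(1 − 0.51) = 1/0.49 ≈ 2.041.
The tax multiplier is −c × k ≈ −1.041, so ΔY = k × (−c·ΔT) = (−€225.93 million) / 0.49 ≈ −€461.1 million.

−€461.1 million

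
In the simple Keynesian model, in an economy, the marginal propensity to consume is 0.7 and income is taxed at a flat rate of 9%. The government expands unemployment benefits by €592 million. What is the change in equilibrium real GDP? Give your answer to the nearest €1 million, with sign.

+€1,142 million

The transfer change shifts disposable income by +€592 million, so first-round consumption changes by c·ΔTR = 0.7 × (+€592 million) = +€414.4 million.
Expenditure multiplier = 1/(1 − c(1−t)) = 1/(1 − 0.7×0.91) = 1/0.363 ≈ 2.755.
The transfer multiplier is c × k ≈ 1.928, so ΔY = k × (c·ΔTR) = (+€414.4 million) / 0.363 ≈ +€1,142 million.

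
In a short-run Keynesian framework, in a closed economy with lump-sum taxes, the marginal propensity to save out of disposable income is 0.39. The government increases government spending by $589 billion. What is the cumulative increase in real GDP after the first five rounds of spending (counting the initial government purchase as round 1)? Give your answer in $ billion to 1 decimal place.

MPC = 1 − MPS = 1 − 0.39 = 0.61.
Round 1 adds ΔG = $589 billion; each later round is MPC = 0.61 times the previous.
After 5 rounds: 589 + 359.29 + 219.1669 + 133.691809 + 81.55200349 = ΔG·(1 − c^5)/(1 − c) = 589 × (1 − 0.0844596301)/0.39 ≈ $1,382.7 billion.

$1,382.7 billion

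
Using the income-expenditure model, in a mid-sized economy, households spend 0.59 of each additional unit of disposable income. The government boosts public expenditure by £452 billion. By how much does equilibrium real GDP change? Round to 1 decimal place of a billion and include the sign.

Spending multiplier = 1/(1 − MPC) = 1/(1 − 0.59) = 1/0.41 ≈ 2.439.
ΔY = k × ΔG = (+£452 billion) / 0.41 ≈ +£1,102.4 billion.

+£1,102.4 billion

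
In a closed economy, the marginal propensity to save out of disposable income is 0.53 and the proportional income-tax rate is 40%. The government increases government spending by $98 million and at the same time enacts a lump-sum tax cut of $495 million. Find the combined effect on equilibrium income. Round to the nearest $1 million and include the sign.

+$461 million

MPC = 1 − MPS = 1 − 0.53 = 0.47.
Expenditure multiplier = 1/(1 − c(1−t)) = 1/(1 − 0.47×0.6) = 1/0.718 ≈ 1.393.
ΔG contributes k·ΔG = (+$98 million) / 0.718 ≈ +$136.5 million.
ΔT of −$495 million changes first-round spending by −c·ΔT = +$232.65 million, contributing k·(−c·ΔT) = (+$232.65 million) / 0.718 ≈ +$324 million.
Net ΔY = k(ΔG − c·ΔT) = (+$330.65 million) / 0.718 ≈ +$461 million.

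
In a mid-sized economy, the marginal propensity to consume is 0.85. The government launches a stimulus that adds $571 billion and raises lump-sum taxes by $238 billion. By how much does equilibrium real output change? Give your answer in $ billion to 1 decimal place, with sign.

Expenditure multiplier = 1/(1 − MPC) = 1/(1 − 0.85) = 1/0.15 ≈ 6.667.
ΔG contributes k·ΔG = (+$571 billion) / 0.15 ≈ +$3,806.7 billion.
ΔT of +$238 billion changes first-round spending by −c·ΔT = −$202.3 billion, contributing k·(−c·ΔT) = (−$202.3 billion) / 0.15 ≈ −$1,348.7 billion.
Net ΔY = k(ΔG − c·ΔT) = (+$368.7 billion) / 0.15 = +$2,458 billion.

+$2,458.0 billion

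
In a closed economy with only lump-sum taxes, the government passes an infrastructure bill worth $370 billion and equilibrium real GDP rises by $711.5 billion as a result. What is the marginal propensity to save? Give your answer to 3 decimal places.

0.520

Implied spending multiplier k = ΔY/ΔG = 711.5/370 ≈ 1.923.
Since k = 1/(1 − MPC), MPC = 1 − 1/k = 1 − ΔG/ΔY = 1 − 370/711.5 ≈ 0.480.
MPS = 1 − MPC = 0.520.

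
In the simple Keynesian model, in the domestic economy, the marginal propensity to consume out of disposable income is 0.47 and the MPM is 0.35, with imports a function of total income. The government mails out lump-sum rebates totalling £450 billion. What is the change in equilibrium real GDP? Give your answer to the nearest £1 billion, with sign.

+£240 billion

A lump-sum tax change of −£450 billion shifts disposable income by +£450 billion; first-round consumption changes by −c × ΔT = −0.47 × (−£450 billion) = +£211.5 billion.
Expenditure multiplier = 1/(1 − c + m) = 1/(1 − 0.47 + 0.35) = 1/0.88 ≈ 1.136.
The tax multiplier is −c × k ≈ −0.534, so ΔY = k × (−c·ΔT) = (+£211.5 billion) / 0.88 ≈ +£240 billion.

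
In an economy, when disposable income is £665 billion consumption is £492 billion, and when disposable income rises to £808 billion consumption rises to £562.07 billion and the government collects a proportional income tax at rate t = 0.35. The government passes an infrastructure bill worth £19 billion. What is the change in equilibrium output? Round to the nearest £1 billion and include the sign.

MPC = ΔC/ΔYd = (562.07 − 492)/(808 − 665) = 70.07/143 = 0.49.
Spending multiplier = 1/(1 − c(1−t)) = 1/(1 − 0.49×0.65) = 1/0.6815 ≈ 1.467.
ΔY = k × ΔG = (+£19 billion) / 0.6815 ≈ +£28 billion.

+£28 billion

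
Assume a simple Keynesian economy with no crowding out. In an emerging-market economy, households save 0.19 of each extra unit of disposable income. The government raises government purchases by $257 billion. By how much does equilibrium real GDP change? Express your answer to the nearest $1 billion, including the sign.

MPC = 1 − MPS = 1 − 0.19 = 0.81.
Expenditure multiplier = 1/(1 − MPC) = 1/(1 − 0.81) = 1/0.19 ≈ 5.263.
ΔY = k × ΔG = (+$257 billion) / 0.19 ≈ +$1,353 billion.

+$1,353 billion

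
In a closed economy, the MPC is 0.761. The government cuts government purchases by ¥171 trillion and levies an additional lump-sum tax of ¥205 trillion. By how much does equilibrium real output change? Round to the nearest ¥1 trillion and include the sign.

−¥1,368 trillion

Expenditure multiplier = 1/(1 − MPC) = 1/(1 − 0.761) = 1/0.239 ≈ 4.184.
ΔG contributes k·ΔG = (−¥171 trillion) / 0.239 ≈ −¥715.5 trillion.
ΔT of +¥205 trillion changes first-round spending by −c·ΔT = −¥156.005 trillion, contributing k·(−c·ΔT) = (−¥156.005 trillion) / 0.239 ≈ −¥652.7 trillion.
Net ΔY = k(ΔG − c·ΔT) = (−¥327.005 trillion) / 0.239 ≈ −¥1,368 trillion.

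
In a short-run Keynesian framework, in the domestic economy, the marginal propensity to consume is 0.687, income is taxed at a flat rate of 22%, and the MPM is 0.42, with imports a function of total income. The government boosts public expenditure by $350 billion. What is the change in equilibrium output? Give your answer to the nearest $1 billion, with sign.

+$396 billion

Expenditure multiplier = 1/(1 − c(1−t) + m) = 1/(1 − 0.687×0.78 + 0.42) = 1/0.88414 ≈ 1.131.
ΔY = k × ΔG = (+$350 billion) / 0.88414 ≈ +$396 billion.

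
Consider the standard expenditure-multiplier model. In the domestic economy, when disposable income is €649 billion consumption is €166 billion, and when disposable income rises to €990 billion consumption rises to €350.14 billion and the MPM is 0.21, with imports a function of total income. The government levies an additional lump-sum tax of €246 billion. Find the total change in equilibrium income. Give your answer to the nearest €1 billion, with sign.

MPC = ΔC/ΔYd = (350.14 − 166)/(990 − 649) = 184.14/341 = 0.54.
A lump-sum tax change of +€246 billion shifts disposable income by −€246 billion; first-round consumption changes by −c × ΔT = −0.54 × (+€246 billion) = −€132.84 billion.
Expenditure multiplier = 1/(1 − c + m) = 1/(1 − 0.54 + 0.21) = 1/0.67 ≈ 1.493.
The tax multiplier is −c × k ≈ −0.806, so ΔY = k × (−c·ΔT) = (−€132.84 billion) / 0.67 ≈ −€198 billion.

−€198 billion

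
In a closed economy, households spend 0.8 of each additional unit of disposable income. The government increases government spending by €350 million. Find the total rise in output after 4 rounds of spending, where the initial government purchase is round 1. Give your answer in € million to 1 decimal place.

€1,033.2 million

Round 1 adds ΔG = €350 million; each later round is MPC = 0.8 times the previous.
After 4 rounds: 350 + 280 + 224 + 179.2 = ΔG·(1 − c^4)/(1 − c) = 350 × (1 − 0.4096)/0.2 = €1,033.2 million.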